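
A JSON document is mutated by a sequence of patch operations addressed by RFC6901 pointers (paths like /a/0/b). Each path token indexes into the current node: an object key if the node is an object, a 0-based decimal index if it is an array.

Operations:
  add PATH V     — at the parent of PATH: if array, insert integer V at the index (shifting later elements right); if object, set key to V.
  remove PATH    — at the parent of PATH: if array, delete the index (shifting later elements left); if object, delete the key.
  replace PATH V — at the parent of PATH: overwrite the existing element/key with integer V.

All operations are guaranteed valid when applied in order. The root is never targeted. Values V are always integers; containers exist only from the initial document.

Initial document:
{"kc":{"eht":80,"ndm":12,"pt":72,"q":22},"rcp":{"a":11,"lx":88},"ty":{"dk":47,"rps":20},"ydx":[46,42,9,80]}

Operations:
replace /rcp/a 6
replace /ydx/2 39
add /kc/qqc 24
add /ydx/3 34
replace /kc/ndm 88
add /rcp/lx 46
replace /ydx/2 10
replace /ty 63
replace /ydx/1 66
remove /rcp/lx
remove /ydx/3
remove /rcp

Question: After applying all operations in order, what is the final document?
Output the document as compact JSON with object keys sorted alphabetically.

After op 1 (replace /rcp/a 6): {"kc":{"eht":80,"ndm":12,"pt":72,"q":22},"rcp":{"a":6,"lx":88},"ty":{"dk":47,"rps":20},"ydx":[46,42,9,80]}
After op 2 (replace /ydx/2 39): {"kc":{"eht":80,"ndm":12,"pt":72,"q":22},"rcp":{"a":6,"lx":88},"ty":{"dk":47,"rps":20},"ydx":[46,42,39,80]}
After op 3 (add /kc/qqc 24): {"kc":{"eht":80,"ndm":12,"pt":72,"q":22,"qqc":24},"rcp":{"a":6,"lx":88},"ty":{"dk":47,"rps":20},"ydx":[46,42,39,80]}
After op 4 (add /ydx/3 34): {"kc":{"eht":80,"ndm":12,"pt":72,"q":22,"qqc":24},"rcp":{"a":6,"lx":88},"ty":{"dk":47,"rps":20},"ydx":[46,42,39,34,80]}
After op 5 (replace /kc/ndm 88): {"kc":{"eht":80,"ndm":88,"pt":72,"q":22,"qqc":24},"rcp":{"a":6,"lx":88},"ty":{"dk":47,"rps":20},"ydx":[46,42,39,34,80]}
After op 6 (add /rcp/lx 46): {"kc":{"eht":80,"ndm":88,"pt":72,"q":22,"qqc":24},"rcp":{"a":6,"lx":46},"ty":{"dk":47,"rps":20},"ydx":[46,42,39,34,80]}
After op 7 (replace /ydx/2 10): {"kc":{"eht":80,"ndm":88,"pt":72,"q":22,"qqc":24},"rcp":{"a":6,"lx":46},"ty":{"dk":47,"rps":20},"ydx":[46,42,10,34,80]}
After op 8 (replace /ty 63): {"kc":{"eht":80,"ndm":88,"pt":72,"q":22,"qqc":24},"rcp":{"a":6,"lx":46},"ty":63,"ydx":[46,42,10,34,80]}
After op 9 (replace /ydx/1 66): {"kc":{"eht":80,"ndm":88,"pt":72,"q":22,"qqc":24},"rcp":{"a":6,"lx":46},"ty":63,"ydx":[46,66,10,34,80]}
After op 10 (remove /rcp/lx): {"kc":{"eht":80,"ndm":88,"pt":72,"q":22,"qqc":24},"rcp":{"a":6},"ty":63,"ydx":[46,66,10,34,80]}
After op 11 (remove /ydx/3): {"kc":{"eht":80,"ndm":88,"pt":72,"q":22,"qqc":24},"rcp":{"a":6},"ty":63,"ydx":[46,66,10,80]}
After op 12 (remove /rcp): {"kc":{"eht":80,"ndm":88,"pt":72,"q":22,"qqc":24},"ty":63,"ydx":[46,66,10,80]}

Answer: {"kc":{"eht":80,"ndm":88,"pt":72,"q":22,"qqc":24},"ty":63,"ydx":[46,66,10,80]}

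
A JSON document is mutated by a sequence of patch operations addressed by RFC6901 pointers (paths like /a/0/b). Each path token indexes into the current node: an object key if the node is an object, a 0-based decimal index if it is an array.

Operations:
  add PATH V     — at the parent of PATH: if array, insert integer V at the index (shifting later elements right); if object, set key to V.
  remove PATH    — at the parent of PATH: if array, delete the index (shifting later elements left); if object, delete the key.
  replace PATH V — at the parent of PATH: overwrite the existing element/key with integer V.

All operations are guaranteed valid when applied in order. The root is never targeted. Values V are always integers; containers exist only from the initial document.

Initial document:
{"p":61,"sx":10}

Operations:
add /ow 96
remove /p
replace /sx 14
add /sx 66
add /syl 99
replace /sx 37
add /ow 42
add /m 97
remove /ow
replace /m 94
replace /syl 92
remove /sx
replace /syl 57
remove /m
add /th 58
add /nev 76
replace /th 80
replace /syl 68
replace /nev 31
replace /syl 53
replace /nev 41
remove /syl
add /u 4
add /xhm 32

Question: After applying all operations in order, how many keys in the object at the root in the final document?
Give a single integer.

After op 1 (add /ow 96): {"ow":96,"p":61,"sx":10}
After op 2 (remove /p): {"ow":96,"sx":10}
After op 3 (replace /sx 14): {"ow":96,"sx":14}
After op 4 (add /sx 66): {"ow":96,"sx":66}
After op 5 (add /syl 99): {"ow":96,"sx":66,"syl":99}
After op 6 (replace /sx 37): {"ow":96,"sx":37,"syl":99}
After op 7 (add /ow 42): {"ow":42,"sx":37,"syl":99}
After op 8 (add /m 97): {"m":97,"ow":42,"sx":37,"syl":99}
After op 9 (remove /ow): {"m":97,"sx":37,"syl":99}
After op 10 (replace /m 94): {"m":94,"sx":37,"syl":99}
After op 11 (replace /syl 92): {"m":94,"sx":37,"syl":92}
After op 12 (remove /sx): {"m":94,"syl":92}
After op 13 (replace /syl 57): {"m":94,"syl":57}
After op 14 (remove /m): {"syl":57}
After op 15 (add /th 58): {"syl":57,"th":58}
After op 16 (add /nev 76): {"nev":76,"syl":57,"th":58}
After op 17 (replace /th 80): {"nev":76,"syl":57,"th":80}
After op 18 (replace /syl 68): {"nev":76,"syl":68,"th":80}
After op 19 (replace /nev 31): {"nev":31,"syl":68,"th":80}
After op 20 (replace /syl 53): {"nev":31,"syl":53,"th":80}
After op 21 (replace /nev 41): {"nev":41,"syl":53,"th":80}
After op 22 (remove /syl): {"nev":41,"th":80}
After op 23 (add /u 4): {"nev":41,"th":80,"u":4}
After op 24 (add /xhm 32): {"nev":41,"th":80,"u":4,"xhm":32}
Size at the root: 4

Answer: 4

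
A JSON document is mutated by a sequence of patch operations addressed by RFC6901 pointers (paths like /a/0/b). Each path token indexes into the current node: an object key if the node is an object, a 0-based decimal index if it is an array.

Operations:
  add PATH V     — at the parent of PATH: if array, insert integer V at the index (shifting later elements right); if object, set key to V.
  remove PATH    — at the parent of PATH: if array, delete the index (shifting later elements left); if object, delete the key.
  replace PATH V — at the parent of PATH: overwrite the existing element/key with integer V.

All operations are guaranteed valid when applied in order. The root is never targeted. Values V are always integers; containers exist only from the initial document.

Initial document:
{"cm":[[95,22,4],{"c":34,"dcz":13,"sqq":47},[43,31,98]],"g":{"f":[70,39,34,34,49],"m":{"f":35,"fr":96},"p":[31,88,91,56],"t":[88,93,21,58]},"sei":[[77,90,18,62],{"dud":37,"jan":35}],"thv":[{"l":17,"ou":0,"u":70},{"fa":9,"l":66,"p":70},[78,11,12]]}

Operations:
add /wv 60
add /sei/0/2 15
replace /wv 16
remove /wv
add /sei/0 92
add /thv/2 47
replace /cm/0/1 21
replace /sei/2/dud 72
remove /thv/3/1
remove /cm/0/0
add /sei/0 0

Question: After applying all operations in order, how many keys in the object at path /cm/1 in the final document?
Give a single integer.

After op 1 (add /wv 60): {"cm":[[95,22,4],{"c":34,"dcz":13,"sqq":47},[43,31,98]],"g":{"f":[70,39,34,34,49],"m":{"f":35,"fr":96},"p":[31,88,91,56],"t":[88,93,21,58]},"sei":[[77,90,18,62],{"dud":37,"jan":35}],"thv":[{"l":17,"ou":0,"u":70},{"fa":9,"l":66,"p":70},[78,11,12]],"wv":60}
After op 2 (add /sei/0/2 15): {"cm":[[95,22,4],{"c":34,"dcz":13,"sqq":47},[43,31,98]],"g":{"f":[70,39,34,34,49],"m":{"f":35,"fr":96},"p":[31,88,91,56],"t":[88,93,21,58]},"sei":[[77,90,15,18,62],{"dud":37,"jan":35}],"thv":[{"l":17,"ou":0,"u":70},{"fa":9,"l":66,"p":70},[78,11,12]],"wv":60}
After op 3 (replace /wv 16): {"cm":[[95,22,4],{"c":34,"dcz":13,"sqq":47},[43,31,98]],"g":{"f":[70,39,34,34,49],"m":{"f":35,"fr":96},"p":[31,88,91,56],"t":[88,93,21,58]},"sei":[[77,90,15,18,62],{"dud":37,"jan":35}],"thv":[{"l":17,"ou":0,"u":70},{"fa":9,"l":66,"p":70},[78,11,12]],"wv":16}
After op 4 (remove /wv): {"cm":[[95,22,4],{"c":34,"dcz":13,"sqq":47},[43,31,98]],"g":{"f":[70,39,34,34,49],"m":{"f":35,"fr":96},"p":[31,88,91,56],"t":[88,93,21,58]},"sei":[[77,90,15,18,62],{"dud":37,"jan":35}],"thv":[{"l":17,"ou":0,"u":70},{"fa":9,"l":66,"p":70},[78,11,12]]}
After op 5 (add /sei/0 92): {"cm":[[95,22,4],{"c":34,"dcz":13,"sqq":47},[43,31,98]],"g":{"f":[70,39,34,34,49],"m":{"f":35,"fr":96},"p":[31,88,91,56],"t":[88,93,21,58]},"sei":[92,[77,90,15,18,62],{"dud":37,"jan":35}],"thv":[{"l":17,"ou":0,"u":70},{"fa":9,"l":66,"p":70},[78,11,12]]}
After op 6 (add /thv/2 47): {"cm":[[95,22,4],{"c":34,"dcz":13,"sqq":47},[43,31,98]],"g":{"f":[70,39,34,34,49],"m":{"f":35,"fr":96},"p":[31,88,91,56],"t":[88,93,21,58]},"sei":[92,[77,90,15,18,62],{"dud":37,"jan":35}],"thv":[{"l":17,"ou":0,"u":70},{"fa":9,"l":66,"p":70},47,[78,11,12]]}
After op 7 (replace /cm/0/1 21): {"cm":[[95,21,4],{"c":34,"dcz":13,"sqq":47},[43,31,98]],"g":{"f":[70,39,34,34,49],"m":{"f":35,"fr":96},"p":[31,88,91,56],"t":[88,93,21,58]},"sei":[92,[77,90,15,18,62],{"dud":37,"jan":35}],"thv":[{"l":17,"ou":0,"u":70},{"fa":9,"l":66,"p":70},47,[78,11,12]]}
After op 8 (replace /sei/2/dud 72): {"cm":[[95,21,4],{"c":34,"dcz":13,"sqq":47},[43,31,98]],"g":{"f":[70,39,34,34,49],"m":{"f":35,"fr":96},"p":[31,88,91,56],"t":[88,93,21,58]},"sei":[92,[77,90,15,18,62],{"dud":72,"jan":35}],"thv":[{"l":17,"ou":0,"u":70},{"fa":9,"l":66,"p":70},47,[78,11,12]]}
After op 9 (remove /thv/3/1): {"cm":[[95,21,4],{"c":34,"dcz":13,"sqq":47},[43,31,98]],"g":{"f":[70,39,34,34,49],"m":{"f":35,"fr":96},"p":[31,88,91,56],"t":[88,93,21,58]},"sei":[92,[77,90,15,18,62],{"dud":72,"jan":35}],"thv":[{"l":17,"ou":0,"u":70},{"fa":9,"l":66,"p":70},47,[78,12]]}
After op 10 (remove /cm/0/0): {"cm":[[21,4],{"c":34,"dcz":13,"sqq":47},[43,31,98]],"g":{"f":[70,39,34,34,49],"m":{"f":35,"fr":96},"p":[31,88,91,56],"t":[88,93,21,58]},"sei":[92,[77,90,15,18,62],{"dud":72,"jan":35}],"thv":[{"l":17,"ou":0,"u":70},{"fa":9,"l":66,"p":70},47,[78,12]]}
After op 11 (add /sei/0 0): {"cm":[[21,4],{"c":34,"dcz":13,"sqq":47},[43,31,98]],"g":{"f":[70,39,34,34,49],"m":{"f":35,"fr":96},"p":[31,88,91,56],"t":[88,93,21,58]},"sei":[0,92,[77,90,15,18,62],{"dud":72,"jan":35}],"thv":[{"l":17,"ou":0,"u":70},{"fa":9,"l":66,"p":70},47,[78,12]]}
Size at path /cm/1: 3

Answer: 3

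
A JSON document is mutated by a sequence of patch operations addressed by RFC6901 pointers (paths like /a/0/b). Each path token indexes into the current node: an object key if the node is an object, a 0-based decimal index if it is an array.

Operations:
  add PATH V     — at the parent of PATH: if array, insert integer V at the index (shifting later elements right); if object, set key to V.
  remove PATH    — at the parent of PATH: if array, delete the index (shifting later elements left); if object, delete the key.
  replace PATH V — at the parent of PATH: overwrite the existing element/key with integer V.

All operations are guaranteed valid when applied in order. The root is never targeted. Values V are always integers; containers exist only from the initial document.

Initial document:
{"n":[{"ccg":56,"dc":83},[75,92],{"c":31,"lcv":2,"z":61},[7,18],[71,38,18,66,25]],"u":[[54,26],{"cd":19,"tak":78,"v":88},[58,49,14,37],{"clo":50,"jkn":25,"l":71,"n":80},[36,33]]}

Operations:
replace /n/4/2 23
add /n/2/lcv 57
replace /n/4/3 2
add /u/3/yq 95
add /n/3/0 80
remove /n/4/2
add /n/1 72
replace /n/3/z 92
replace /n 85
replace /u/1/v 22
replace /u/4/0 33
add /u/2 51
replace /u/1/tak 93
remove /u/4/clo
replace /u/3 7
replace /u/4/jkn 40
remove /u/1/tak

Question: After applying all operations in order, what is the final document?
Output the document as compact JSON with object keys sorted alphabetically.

After op 1 (replace /n/4/2 23): {"n":[{"ccg":56,"dc":83},[75,92],{"c":31,"lcv":2,"z":61},[7,18],[71,38,23,66,25]],"u":[[54,26],{"cd":19,"tak":78,"v":88},[58,49,14,37],{"clo":50,"jkn":25,"l":71,"n":80},[36,33]]}
After op 2 (add /n/2/lcv 57): {"n":[{"ccg":56,"dc":83},[75,92],{"c":31,"lcv":57,"z":61},[7,18],[71,38,23,66,25]],"u":[[54,26],{"cd":19,"tak":78,"v":88},[58,49,14,37],{"clo":50,"jkn":25,"l":71,"n":80},[36,33]]}
After op 3 (replace /n/4/3 2): {"n":[{"ccg":56,"dc":83},[75,92],{"c":31,"lcv":57,"z":61},[7,18],[71,38,23,2,25]],"u":[[54,26],{"cd":19,"tak":78,"v":88},[58,49,14,37],{"clo":50,"jkn":25,"l":71,"n":80},[36,33]]}
After op 4 (add /u/3/yq 95): {"n":[{"ccg":56,"dc":83},[75,92],{"c":31,"lcv":57,"z":61},[7,18],[71,38,23,2,25]],"u":[[54,26],{"cd":19,"tak":78,"v":88},[58,49,14,37],{"clo":50,"jkn":25,"l":71,"n":80,"yq":95},[36,33]]}
After op 5 (add /n/3/0 80): {"n":[{"ccg":56,"dc":83},[75,92],{"c":31,"lcv":57,"z":61},[80,7,18],[71,38,23,2,25]],"u":[[54,26],{"cd":19,"tak":78,"v":88},[58,49,14,37],{"clo":50,"jkn":25,"l":71,"n":80,"yq":95},[36,33]]}
After op 6 (remove /n/4/2): {"n":[{"ccg":56,"dc":83},[75,92],{"c":31,"lcv":57,"z":61},[80,7,18],[71,38,2,25]],"u":[[54,26],{"cd":19,"tak":78,"v":88},[58,49,14,37],{"clo":50,"jkn":25,"l":71,"n":80,"yq":95},[36,33]]}
After op 7 (add /n/1 72): {"n":[{"ccg":56,"dc":83},72,[75,92],{"c":31,"lcv":57,"z":61},[80,7,18],[71,38,2,25]],"u":[[54,26],{"cd":19,"tak":78,"v":88},[58,49,14,37],{"clo":50,"jkn":25,"l":71,"n":80,"yq":95},[36,33]]}
After op 8 (replace /n/3/z 92): {"n":[{"ccg":56,"dc":83},72,[75,92],{"c":31,"lcv":57,"z":92},[80,7,18],[71,38,2,25]],"u":[[54,26],{"cd":19,"tak":78,"v":88},[58,49,14,37],{"clo":50,"jkn":25,"l":71,"n":80,"yq":95},[36,33]]}
After op 9 (replace /n 85): {"n":85,"u":[[54,26],{"cd":19,"tak":78,"v":88},[58,49,14,37],{"clo":50,"jkn":25,"l":71,"n":80,"yq":95},[36,33]]}
After op 10 (replace /u/1/v 22): {"n":85,"u":[[54,26],{"cd":19,"tak":78,"v":22},[58,49,14,37],{"clo":50,"jkn":25,"l":71,"n":80,"yq":95},[36,33]]}
After op 11 (replace /u/4/0 33): {"n":85,"u":[[54,26],{"cd":19,"tak":78,"v":22},[58,49,14,37],{"clo":50,"jkn":25,"l":71,"n":80,"yq":95},[33,33]]}
After op 12 (add /u/2 51): {"n":85,"u":[[54,26],{"cd":19,"tak":78,"v":22},51,[58,49,14,37],{"clo":50,"jkn":25,"l":71,"n":80,"yq":95},[33,33]]}
After op 13 (replace /u/1/tak 93): {"n":85,"u":[[54,26],{"cd":19,"tak":93,"v":22},51,[58,49,14,37],{"clo":50,"jkn":25,"l":71,"n":80,"yq":95},[33,33]]}
After op 14 (remove /u/4/clo): {"n":85,"u":[[54,26],{"cd":19,"tak":93,"v":22},51,[58,49,14,37],{"jkn":25,"l":71,"n":80,"yq":95},[33,33]]}
After op 15 (replace /u/3 7): {"n":85,"u":[[54,26],{"cd":19,"tak":93,"v":22},51,7,{"jkn":25,"l":71,"n":80,"yq":95},[33,33]]}
After op 16 (replace /u/4/jkn 40): {"n":85,"u":[[54,26],{"cd":19,"tak":93,"v":22},51,7,{"jkn":40,"l":71,"n":80,"yq":95},[33,33]]}
After op 17 (remove /u/1/tak): {"n":85,"u":[[54,26],{"cd":19,"v":22},51,7,{"jkn":40,"l":71,"n":80,"yq":95},[33,33]]}

Answer: {"n":85,"u":[[54,26],{"cd":19,"v":22},51,7,{"jkn":40,"l":71,"n":80,"yq":95},[33,33]]}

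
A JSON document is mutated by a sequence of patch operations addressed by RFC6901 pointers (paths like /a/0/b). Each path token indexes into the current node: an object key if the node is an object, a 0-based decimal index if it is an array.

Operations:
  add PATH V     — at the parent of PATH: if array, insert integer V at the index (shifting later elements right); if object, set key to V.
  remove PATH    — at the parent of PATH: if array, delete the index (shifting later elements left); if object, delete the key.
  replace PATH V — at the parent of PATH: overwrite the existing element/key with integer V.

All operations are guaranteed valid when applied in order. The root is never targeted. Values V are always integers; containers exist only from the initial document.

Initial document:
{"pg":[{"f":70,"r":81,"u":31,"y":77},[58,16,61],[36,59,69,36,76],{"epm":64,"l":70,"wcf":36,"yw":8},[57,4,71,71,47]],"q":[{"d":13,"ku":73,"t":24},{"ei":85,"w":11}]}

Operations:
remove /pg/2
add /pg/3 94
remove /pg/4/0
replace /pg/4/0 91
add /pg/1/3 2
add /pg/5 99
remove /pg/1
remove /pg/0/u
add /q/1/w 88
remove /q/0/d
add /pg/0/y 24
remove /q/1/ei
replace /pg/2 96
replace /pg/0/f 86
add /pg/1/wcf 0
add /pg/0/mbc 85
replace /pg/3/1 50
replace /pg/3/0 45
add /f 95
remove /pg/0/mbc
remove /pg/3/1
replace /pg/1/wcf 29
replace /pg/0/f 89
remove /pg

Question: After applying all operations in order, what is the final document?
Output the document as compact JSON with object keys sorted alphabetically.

After op 1 (remove /pg/2): {"pg":[{"f":70,"r":81,"u":31,"y":77},[58,16,61],{"epm":64,"l":70,"wcf":36,"yw":8},[57,4,71,71,47]],"q":[{"d":13,"ku":73,"t":24},{"ei":85,"w":11}]}
After op 2 (add /pg/3 94): {"pg":[{"f":70,"r":81,"u":31,"y":77},[58,16,61],{"epm":64,"l":70,"wcf":36,"yw":8},94,[57,4,71,71,47]],"q":[{"d":13,"ku":73,"t":24},{"ei":85,"w":11}]}
After op 3 (remove /pg/4/0): {"pg":[{"f":70,"r":81,"u":31,"y":77},[58,16,61],{"epm":64,"l":70,"wcf":36,"yw":8},94,[4,71,71,47]],"q":[{"d":13,"ku":73,"t":24},{"ei":85,"w":11}]}
After op 4 (replace /pg/4/0 91): {"pg":[{"f":70,"r":81,"u":31,"y":77},[58,16,61],{"epm":64,"l":70,"wcf":36,"yw":8},94,[91,71,71,47]],"q":[{"d":13,"ku":73,"t":24},{"ei":85,"w":11}]}
After op 5 (add /pg/1/3 2): {"pg":[{"f":70,"r":81,"u":31,"y":77},[58,16,61,2],{"epm":64,"l":70,"wcf":36,"yw":8},94,[91,71,71,47]],"q":[{"d":13,"ku":73,"t":24},{"ei":85,"w":11}]}
After op 6 (add /pg/5 99): {"pg":[{"f":70,"r":81,"u":31,"y":77},[58,16,61,2],{"epm":64,"l":70,"wcf":36,"yw":8},94,[91,71,71,47],99],"q":[{"d":13,"ku":73,"t":24},{"ei":85,"w":11}]}
After op 7 (remove /pg/1): {"pg":[{"f":70,"r":81,"u":31,"y":77},{"epm":64,"l":70,"wcf":36,"yw":8},94,[91,71,71,47],99],"q":[{"d":13,"ku":73,"t":24},{"ei":85,"w":11}]}
After op 8 (remove /pg/0/u): {"pg":[{"f":70,"r":81,"y":77},{"epm":64,"l":70,"wcf":36,"yw":8},94,[91,71,71,47],99],"q":[{"d":13,"ku":73,"t":24},{"ei":85,"w":11}]}
After op 9 (add /q/1/w 88): {"pg":[{"f":70,"r":81,"y":77},{"epm":64,"l":70,"wcf":36,"yw":8},94,[91,71,71,47],99],"q":[{"d":13,"ku":73,"t":24},{"ei":85,"w":88}]}
After op 10 (remove /q/0/d): {"pg":[{"f":70,"r":81,"y":77},{"epm":64,"l":70,"wcf":36,"yw":8},94,[91,71,71,47],99],"q":[{"ku":73,"t":24},{"ei":85,"w":88}]}
After op 11 (add /pg/0/y 24): {"pg":[{"f":70,"r":81,"y":24},{"epm":64,"l":70,"wcf":36,"yw":8},94,[91,71,71,47],99],"q":[{"ku":73,"t":24},{"ei":85,"w":88}]}
After op 12 (remove /q/1/ei): {"pg":[{"f":70,"r":81,"y":24},{"epm":64,"l":70,"wcf":36,"yw":8},94,[91,71,71,47],99],"q":[{"ku":73,"t":24},{"w":88}]}
After op 13 (replace /pg/2 96): {"pg":[{"f":70,"r":81,"y":24},{"epm":64,"l":70,"wcf":36,"yw":8},96,[91,71,71,47],99],"q":[{"ku":73,"t":24},{"w":88}]}
After op 14 (replace /pg/0/f 86): {"pg":[{"f":86,"r":81,"y":24},{"epm":64,"l":70,"wcf":36,"yw":8},96,[91,71,71,47],99],"q":[{"ku":73,"t":24},{"w":88}]}
After op 15 (add /pg/1/wcf 0): {"pg":[{"f":86,"r":81,"y":24},{"epm":64,"l":70,"wcf":0,"yw":8},96,[91,71,71,47],99],"q":[{"ku":73,"t":24},{"w":88}]}
After op 16 (add /pg/0/mbc 85): {"pg":[{"f":86,"mbc":85,"r":81,"y":24},{"epm":64,"l":70,"wcf":0,"yw":8},96,[91,71,71,47],99],"q":[{"ku":73,"t":24},{"w":88}]}
After op 17 (replace /pg/3/1 50): {"pg":[{"f":86,"mbc":85,"r":81,"y":24},{"epm":64,"l":70,"wcf":0,"yw":8},96,[91,50,71,47],99],"q":[{"ku":73,"t":24},{"w":88}]}
After op 18 (replace /pg/3/0 45): {"pg":[{"f":86,"mbc":85,"r":81,"y":24},{"epm":64,"l":70,"wcf":0,"yw":8},96,[45,50,71,47],99],"q":[{"ku":73,"t":24},{"w":88}]}
After op 19 (add /f 95): {"f":95,"pg":[{"f":86,"mbc":85,"r":81,"y":24},{"epm":64,"l":70,"wcf":0,"yw":8},96,[45,50,71,47],99],"q":[{"ku":73,"t":24},{"w":88}]}
After op 20 (remove /pg/0/mbc): {"f":95,"pg":[{"f":86,"r":81,"y":24},{"epm":64,"l":70,"wcf":0,"yw":8},96,[45,50,71,47],99],"q":[{"ku":73,"t":24},{"w":88}]}
After op 21 (remove /pg/3/1): {"f":95,"pg":[{"f":86,"r":81,"y":24},{"epm":64,"l":70,"wcf":0,"yw":8},96,[45,71,47],99],"q":[{"ku":73,"t":24},{"w":88}]}
After op 22 (replace /pg/1/wcf 29): {"f":95,"pg":[{"f":86,"r":81,"y":24},{"epm":64,"l":70,"wcf":29,"yw":8},96,[45,71,47],99],"q":[{"ku":73,"t":24},{"w":88}]}
After op 23 (replace /pg/0/f 89): {"f":95,"pg":[{"f":89,"r":81,"y":24},{"epm":64,"l":70,"wcf":29,"yw":8},96,[45,71,47],99],"q":[{"ku":73,"t":24},{"w":88}]}
After op 24 (remove /pg): {"f":95,"q":[{"ku":73,"t":24},{"w":88}]}

Answer: {"f":95,"q":[{"ku":73,"t":24},{"w":88}]}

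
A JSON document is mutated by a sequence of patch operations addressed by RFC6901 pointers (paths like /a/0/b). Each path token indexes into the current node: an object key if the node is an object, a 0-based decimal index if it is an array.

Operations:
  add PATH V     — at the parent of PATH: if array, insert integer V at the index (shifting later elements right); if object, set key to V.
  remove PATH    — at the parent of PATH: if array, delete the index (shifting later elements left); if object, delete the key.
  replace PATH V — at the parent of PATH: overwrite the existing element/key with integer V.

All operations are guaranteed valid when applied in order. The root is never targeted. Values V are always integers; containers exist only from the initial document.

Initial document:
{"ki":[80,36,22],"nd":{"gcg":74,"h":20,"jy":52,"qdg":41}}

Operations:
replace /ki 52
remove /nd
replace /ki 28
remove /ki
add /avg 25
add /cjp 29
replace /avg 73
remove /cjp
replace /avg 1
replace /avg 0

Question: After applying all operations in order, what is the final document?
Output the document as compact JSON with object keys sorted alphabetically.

After op 1 (replace /ki 52): {"ki":52,"nd":{"gcg":74,"h":20,"jy":52,"qdg":41}}
After op 2 (remove /nd): {"ki":52}
After op 3 (replace /ki 28): {"ki":28}
After op 4 (remove /ki): {}
After op 5 (add /avg 25): {"avg":25}
After op 6 (add /cjp 29): {"avg":25,"cjp":29}
After op 7 (replace /avg 73): {"avg":73,"cjp":29}
After op 8 (remove /cjp): {"avg":73}
After op 9 (replace /avg 1): {"avg":1}
After op 10 (replace /avg 0): {"avg":0}

Answer: {"avg":0}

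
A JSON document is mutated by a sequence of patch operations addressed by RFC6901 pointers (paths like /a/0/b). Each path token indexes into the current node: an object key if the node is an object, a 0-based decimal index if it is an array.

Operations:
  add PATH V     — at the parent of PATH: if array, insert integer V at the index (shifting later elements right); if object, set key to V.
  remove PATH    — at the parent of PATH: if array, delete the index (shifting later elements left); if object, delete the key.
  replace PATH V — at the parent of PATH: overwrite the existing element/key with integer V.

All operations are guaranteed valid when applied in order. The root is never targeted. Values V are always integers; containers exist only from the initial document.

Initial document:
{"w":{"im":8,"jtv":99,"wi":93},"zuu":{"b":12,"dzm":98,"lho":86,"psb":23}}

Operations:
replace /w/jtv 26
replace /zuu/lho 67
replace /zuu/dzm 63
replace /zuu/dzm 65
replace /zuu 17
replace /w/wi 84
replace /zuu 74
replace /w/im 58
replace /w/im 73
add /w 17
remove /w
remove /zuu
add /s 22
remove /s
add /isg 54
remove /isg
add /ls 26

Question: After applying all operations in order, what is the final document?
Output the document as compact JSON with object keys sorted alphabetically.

After op 1 (replace /w/jtv 26): {"w":{"im":8,"jtv":26,"wi":93},"zuu":{"b":12,"dzm":98,"lho":86,"psb":23}}
After op 2 (replace /zuu/lho 67): {"w":{"im":8,"jtv":26,"wi":93},"zuu":{"b":12,"dzm":98,"lho":67,"psb":23}}
After op 3 (replace /zuu/dzm 63): {"w":{"im":8,"jtv":26,"wi":93},"zuu":{"b":12,"dzm":63,"lho":67,"psb":23}}
After op 4 (replace /zuu/dzm 65): {"w":{"im":8,"jtv":26,"wi":93},"zuu":{"b":12,"dzm":65,"lho":67,"psb":23}}
After op 5 (replace /zuu 17): {"w":{"im":8,"jtv":26,"wi":93},"zuu":17}
After op 6 (replace /w/wi 84): {"w":{"im":8,"jtv":26,"wi":84},"zuu":17}
After op 7 (replace /zuu 74): {"w":{"im":8,"jtv":26,"wi":84},"zuu":74}
After op 8 (replace /w/im 58): {"w":{"im":58,"jtv":26,"wi":84},"zuu":74}
After op 9 (replace /w/im 73): {"w":{"im":73,"jtv":26,"wi":84},"zuu":74}
After op 10 (add /w 17): {"w":17,"zuu":74}
After op 11 (remove /w): {"zuu":74}
After op 12 (remove /zuu): {}
After op 13 (add /s 22): {"s":22}
After op 14 (remove /s): {}
After op 15 (add /isg 54): {"isg":54}
After op 16 (remove /isg): {}
After op 17 (add /ls 26): {"ls":26}

Answer: {"ls":26}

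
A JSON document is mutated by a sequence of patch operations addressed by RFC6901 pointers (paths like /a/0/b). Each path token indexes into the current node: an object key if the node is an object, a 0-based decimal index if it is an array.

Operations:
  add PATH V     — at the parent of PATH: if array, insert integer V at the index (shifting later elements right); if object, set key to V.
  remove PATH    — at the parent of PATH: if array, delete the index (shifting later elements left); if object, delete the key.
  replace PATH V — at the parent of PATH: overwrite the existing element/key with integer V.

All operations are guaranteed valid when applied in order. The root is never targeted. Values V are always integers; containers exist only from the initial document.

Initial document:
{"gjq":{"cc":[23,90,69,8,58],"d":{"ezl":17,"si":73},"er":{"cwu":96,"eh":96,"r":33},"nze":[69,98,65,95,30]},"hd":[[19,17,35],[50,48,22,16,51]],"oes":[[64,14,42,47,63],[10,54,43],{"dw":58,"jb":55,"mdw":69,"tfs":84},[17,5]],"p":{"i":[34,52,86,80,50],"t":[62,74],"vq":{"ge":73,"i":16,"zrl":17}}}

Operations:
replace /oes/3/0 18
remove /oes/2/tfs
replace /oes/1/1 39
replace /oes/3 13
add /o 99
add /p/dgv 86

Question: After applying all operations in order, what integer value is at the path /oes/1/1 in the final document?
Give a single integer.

Answer: 39

Derivation:
After op 1 (replace /oes/3/0 18): {"gjq":{"cc":[23,90,69,8,58],"d":{"ezl":17,"si":73},"er":{"cwu":96,"eh":96,"r":33},"nze":[69,98,65,95,30]},"hd":[[19,17,35],[50,48,22,16,51]],"oes":[[64,14,42,47,63],[10,54,43],{"dw":58,"jb":55,"mdw":69,"tfs":84},[18,5]],"p":{"i":[34,52,86,80,50],"t":[62,74],"vq":{"ge":73,"i":16,"zrl":17}}}
After op 2 (remove /oes/2/tfs): {"gjq":{"cc":[23,90,69,8,58],"d":{"ezl":17,"si":73},"er":{"cwu":96,"eh":96,"r":33},"nze":[69,98,65,95,30]},"hd":[[19,17,35],[50,48,22,16,51]],"oes":[[64,14,42,47,63],[10,54,43],{"dw":58,"jb":55,"mdw":69},[18,5]],"p":{"i":[34,52,86,80,50],"t":[62,74],"vq":{"ge":73,"i":16,"zrl":17}}}
After op 3 (replace /oes/1/1 39): {"gjq":{"cc":[23,90,69,8,58],"d":{"ezl":17,"si":73},"er":{"cwu":96,"eh":96,"r":33},"nze":[69,98,65,95,30]},"hd":[[19,17,35],[50,48,22,16,51]],"oes":[[64,14,42,47,63],[10,39,43],{"dw":58,"jb":55,"mdw":69},[18,5]],"p":{"i":[34,52,86,80,50],"t":[62,74],"vq":{"ge":73,"i":16,"zrl":17}}}
After op 4 (replace /oes/3 13): {"gjq":{"cc":[23,90,69,8,58],"d":{"ezl":17,"si":73},"er":{"cwu":96,"eh":96,"r":33},"nze":[69,98,65,95,30]},"hd":[[19,17,35],[50,48,22,16,51]],"oes":[[64,14,42,47,63],[10,39,43],{"dw":58,"jb":55,"mdw":69},13],"p":{"i":[34,52,86,80,50],"t":[62,74],"vq":{"ge":73,"i":16,"zrl":17}}}
After op 5 (add /o 99): {"gjq":{"cc":[23,90,69,8,58],"d":{"ezl":17,"si":73},"er":{"cwu":96,"eh":96,"r":33},"nze":[69,98,65,95,30]},"hd":[[19,17,35],[50,48,22,16,51]],"o":99,"oes":[[64,14,42,47,63],[10,39,43],{"dw":58,"jb":55,"mdw":69},13],"p":{"i":[34,52,86,80,50],"t":[62,74],"vq":{"ge":73,"i":16,"zrl":17}}}
After op 6 (add /p/dgv 86): {"gjq":{"cc":[23,90,69,8,58],"d":{"ezl":17,"si":73},"er":{"cwu":96,"eh":96,"r":33},"nze":[69,98,65,95,30]},"hd":[[19,17,35],[50,48,22,16,51]],"o":99,"oes":[[64,14,42,47,63],[10,39,43],{"dw":58,"jb":55,"mdw":69},13],"p":{"dgv":86,"i":[34,52,86,80,50],"t":[62,74],"vq":{"ge":73,"i":16,"zrl":17}}}
Value at /oes/1/1: 39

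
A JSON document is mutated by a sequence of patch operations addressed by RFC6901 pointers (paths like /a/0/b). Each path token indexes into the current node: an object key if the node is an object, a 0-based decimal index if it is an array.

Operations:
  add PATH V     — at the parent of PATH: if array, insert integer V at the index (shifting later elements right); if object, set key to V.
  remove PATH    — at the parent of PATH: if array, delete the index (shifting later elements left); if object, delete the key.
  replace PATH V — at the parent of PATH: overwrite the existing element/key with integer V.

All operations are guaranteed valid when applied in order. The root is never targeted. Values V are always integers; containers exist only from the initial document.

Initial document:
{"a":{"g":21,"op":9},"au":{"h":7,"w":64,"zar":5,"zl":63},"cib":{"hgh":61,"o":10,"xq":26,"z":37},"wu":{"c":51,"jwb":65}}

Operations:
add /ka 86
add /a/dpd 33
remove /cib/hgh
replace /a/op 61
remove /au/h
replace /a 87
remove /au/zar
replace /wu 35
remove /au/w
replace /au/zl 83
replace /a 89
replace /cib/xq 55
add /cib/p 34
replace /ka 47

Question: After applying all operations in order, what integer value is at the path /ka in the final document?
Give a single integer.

Answer: 47

Derivation:
After op 1 (add /ka 86): {"a":{"g":21,"op":9},"au":{"h":7,"w":64,"zar":5,"zl":63},"cib":{"hgh":61,"o":10,"xq":26,"z":37},"ka":86,"wu":{"c":51,"jwb":65}}
After op 2 (add /a/dpd 33): {"a":{"dpd":33,"g":21,"op":9},"au":{"h":7,"w":64,"zar":5,"zl":63},"cib":{"hgh":61,"o":10,"xq":26,"z":37},"ka":86,"wu":{"c":51,"jwb":65}}
After op 3 (remove /cib/hgh): {"a":{"dpd":33,"g":21,"op":9},"au":{"h":7,"w":64,"zar":5,"zl":63},"cib":{"o":10,"xq":26,"z":37},"ka":86,"wu":{"c":51,"jwb":65}}
After op 4 (replace /a/op 61): {"a":{"dpd":33,"g":21,"op":61},"au":{"h":7,"w":64,"zar":5,"zl":63},"cib":{"o":10,"xq":26,"z":37},"ka":86,"wu":{"c":51,"jwb":65}}
After op 5 (remove /au/h): {"a":{"dpd":33,"g":21,"op":61},"au":{"w":64,"zar":5,"zl":63},"cib":{"o":10,"xq":26,"z":37},"ka":86,"wu":{"c":51,"jwb":65}}
After op 6 (replace /a 87): {"a":87,"au":{"w":64,"zar":5,"zl":63},"cib":{"o":10,"xq":26,"z":37},"ka":86,"wu":{"c":51,"jwb":65}}
After op 7 (remove /au/zar): {"a":87,"au":{"w":64,"zl":63},"cib":{"o":10,"xq":26,"z":37},"ka":86,"wu":{"c":51,"jwb":65}}
After op 8 (replace /wu 35): {"a":87,"au":{"w":64,"zl":63},"cib":{"o":10,"xq":26,"z":37},"ka":86,"wu":35}
After op 9 (remove /au/w): {"a":87,"au":{"zl":63},"cib":{"o":10,"xq":26,"z":37},"ka":86,"wu":35}
After op 10 (replace /au/zl 83): {"a":87,"au":{"zl":83},"cib":{"o":10,"xq":26,"z":37},"ka":86,"wu":35}
After op 11 (replace /a 89): {"a":89,"au":{"zl":83},"cib":{"o":10,"xq":26,"z":37},"ka":86,"wu":35}
After op 12 (replace /cib/xq 55): {"a":89,"au":{"zl":83},"cib":{"o":10,"xq":55,"z":37},"ka":86,"wu":35}
After op 13 (add /cib/p 34): {"a":89,"au":{"zl":83},"cib":{"o":10,"p":34,"xq":55,"z":37},"ka":86,"wu":35}
After op 14 (replace /ka 47): {"a":89,"au":{"zl":83},"cib":{"o":10,"p":34,"xq":55,"z":37},"ka":47,"wu":35}
Value at /ka: 47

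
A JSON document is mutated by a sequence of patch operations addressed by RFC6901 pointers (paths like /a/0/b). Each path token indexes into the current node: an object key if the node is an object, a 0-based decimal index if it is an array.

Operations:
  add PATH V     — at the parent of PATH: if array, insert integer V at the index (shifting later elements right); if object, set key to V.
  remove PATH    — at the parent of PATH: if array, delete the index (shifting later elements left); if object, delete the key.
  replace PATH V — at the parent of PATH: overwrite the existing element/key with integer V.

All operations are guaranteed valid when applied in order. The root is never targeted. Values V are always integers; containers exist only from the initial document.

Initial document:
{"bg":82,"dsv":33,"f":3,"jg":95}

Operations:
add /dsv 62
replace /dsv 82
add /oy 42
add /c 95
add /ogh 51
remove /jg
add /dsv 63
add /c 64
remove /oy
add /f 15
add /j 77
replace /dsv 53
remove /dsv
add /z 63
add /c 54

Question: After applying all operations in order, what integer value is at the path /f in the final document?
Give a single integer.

After op 1 (add /dsv 62): {"bg":82,"dsv":62,"f":3,"jg":95}
After op 2 (replace /dsv 82): {"bg":82,"dsv":82,"f":3,"jg":95}
After op 3 (add /oy 42): {"bg":82,"dsv":82,"f":3,"jg":95,"oy":42}
After op 4 (add /c 95): {"bg":82,"c":95,"dsv":82,"f":3,"jg":95,"oy":42}
After op 5 (add /ogh 51): {"bg":82,"c":95,"dsv":82,"f":3,"jg":95,"ogh":51,"oy":42}
After op 6 (remove /jg): {"bg":82,"c":95,"dsv":82,"f":3,"ogh":51,"oy":42}
After op 7 (add /dsv 63): {"bg":82,"c":95,"dsv":63,"f":3,"ogh":51,"oy":42}
After op 8 (add /c 64): {"bg":82,"c":64,"dsv":63,"f":3,"ogh":51,"oy":42}
After op 9 (remove /oy): {"bg":82,"c":64,"dsv":63,"f":3,"ogh":51}
After op 10 (add /f 15): {"bg":82,"c":64,"dsv":63,"f":15,"ogh":51}
After op 11 (add /j 77): {"bg":82,"c":64,"dsv":63,"f":15,"j":77,"ogh":51}
After op 12 (replace /dsv 53): {"bg":82,"c":64,"dsv":53,"f":15,"j":77,"ogh":51}
After op 13 (remove /dsv): {"bg":82,"c":64,"f":15,"j":77,"ogh":51}
After op 14 (add /z 63): {"bg":82,"c":64,"f":15,"j":77,"ogh":51,"z":63}
After op 15 (add /c 54): {"bg":82,"c":54,"f":15,"j":77,"ogh":51,"z":63}
Value at /f: 15

Answer: 15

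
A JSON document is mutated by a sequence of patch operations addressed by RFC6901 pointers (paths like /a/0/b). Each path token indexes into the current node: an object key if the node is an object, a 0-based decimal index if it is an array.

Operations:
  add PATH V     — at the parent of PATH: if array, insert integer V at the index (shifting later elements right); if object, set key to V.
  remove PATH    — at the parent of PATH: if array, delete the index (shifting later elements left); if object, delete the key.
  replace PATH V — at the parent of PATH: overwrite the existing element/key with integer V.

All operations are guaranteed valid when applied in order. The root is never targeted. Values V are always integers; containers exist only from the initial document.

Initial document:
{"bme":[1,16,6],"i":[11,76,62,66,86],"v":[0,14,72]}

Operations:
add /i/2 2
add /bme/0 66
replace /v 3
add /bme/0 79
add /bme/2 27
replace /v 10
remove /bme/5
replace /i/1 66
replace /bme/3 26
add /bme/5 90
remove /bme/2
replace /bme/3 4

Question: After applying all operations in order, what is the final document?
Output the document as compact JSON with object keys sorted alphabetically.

After op 1 (add /i/2 2): {"bme":[1,16,6],"i":[11,76,2,62,66,86],"v":[0,14,72]}
After op 2 (add /bme/0 66): {"bme":[66,1,16,6],"i":[11,76,2,62,66,86],"v":[0,14,72]}
After op 3 (replace /v 3): {"bme":[66,1,16,6],"i":[11,76,2,62,66,86],"v":3}
After op 4 (add /bme/0 79): {"bme":[79,66,1,16,6],"i":[11,76,2,62,66,86],"v":3}
After op 5 (add /bme/2 27): {"bme":[79,66,27,1,16,6],"i":[11,76,2,62,66,86],"v":3}
After op 6 (replace /v 10): {"bme":[79,66,27,1,16,6],"i":[11,76,2,62,66,86],"v":10}
After op 7 (remove /bme/5): {"bme":[79,66,27,1,16],"i":[11,76,2,62,66,86],"v":10}
After op 8 (replace /i/1 66): {"bme":[79,66,27,1,16],"i":[11,66,2,62,66,86],"v":10}
After op 9 (replace /bme/3 26): {"bme":[79,66,27,26,16],"i":[11,66,2,62,66,86],"v":10}
After op 10 (add /bme/5 90): {"bme":[79,66,27,26,16,90],"i":[11,66,2,62,66,86],"v":10}
After op 11 (remove /bme/2): {"bme":[79,66,26,16,90],"i":[11,66,2,62,66,86],"v":10}
After op 12 (replace /bme/3 4): {"bme":[79,66,26,4,90],"i":[11,66,2,62,66,86],"v":10}

Answer: {"bme":[79,66,26,4,90],"i":[11,66,2,62,66,86],"v":10}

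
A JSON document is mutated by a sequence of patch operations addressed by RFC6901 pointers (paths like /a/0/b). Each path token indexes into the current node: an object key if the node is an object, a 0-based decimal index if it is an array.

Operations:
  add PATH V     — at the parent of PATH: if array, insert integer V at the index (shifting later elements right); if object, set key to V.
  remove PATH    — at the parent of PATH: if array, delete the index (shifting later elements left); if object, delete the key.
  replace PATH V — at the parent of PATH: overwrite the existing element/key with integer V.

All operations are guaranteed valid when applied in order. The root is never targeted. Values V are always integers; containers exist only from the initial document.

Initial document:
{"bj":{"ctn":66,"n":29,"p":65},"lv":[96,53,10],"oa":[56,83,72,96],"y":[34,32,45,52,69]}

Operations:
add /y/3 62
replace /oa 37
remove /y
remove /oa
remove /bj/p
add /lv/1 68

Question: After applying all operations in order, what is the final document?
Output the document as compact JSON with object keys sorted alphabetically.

Answer: {"bj":{"ctn":66,"n":29},"lv":[96,68,53,10]}

Derivation:
After op 1 (add /y/3 62): {"bj":{"ctn":66,"n":29,"p":65},"lv":[96,53,10],"oa":[56,83,72,96],"y":[34,32,45,62,52,69]}
After op 2 (replace /oa 37): {"bj":{"ctn":66,"n":29,"p":65},"lv":[96,53,10],"oa":37,"y":[34,32,45,62,52,69]}
After op 3 (remove /y): {"bj":{"ctn":66,"n":29,"p":65},"lv":[96,53,10],"oa":37}
After op 4 (remove /oa): {"bj":{"ctn":66,"n":29,"p":65},"lv":[96,53,10]}
After op 5 (remove /bj/p): {"bj":{"ctn":66,"n":29},"lv":[96,53,10]}
After op 6 (add /lv/1 68): {"bj":{"ctn":66,"n":29},"lv":[96,68,53,10]}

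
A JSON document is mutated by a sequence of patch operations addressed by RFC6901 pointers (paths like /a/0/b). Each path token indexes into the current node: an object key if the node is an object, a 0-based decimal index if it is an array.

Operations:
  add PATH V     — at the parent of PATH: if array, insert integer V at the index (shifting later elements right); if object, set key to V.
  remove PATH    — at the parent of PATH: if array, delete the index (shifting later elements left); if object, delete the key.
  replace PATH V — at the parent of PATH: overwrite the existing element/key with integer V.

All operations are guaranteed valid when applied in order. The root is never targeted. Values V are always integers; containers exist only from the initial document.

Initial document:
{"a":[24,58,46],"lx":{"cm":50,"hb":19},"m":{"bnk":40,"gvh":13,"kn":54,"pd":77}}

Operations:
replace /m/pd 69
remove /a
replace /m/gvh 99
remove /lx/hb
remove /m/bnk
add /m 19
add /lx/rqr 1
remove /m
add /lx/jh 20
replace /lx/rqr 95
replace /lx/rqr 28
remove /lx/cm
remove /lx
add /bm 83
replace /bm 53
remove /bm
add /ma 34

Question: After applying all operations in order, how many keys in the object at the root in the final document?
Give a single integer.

After op 1 (replace /m/pd 69): {"a":[24,58,46],"lx":{"cm":50,"hb":19},"m":{"bnk":40,"gvh":13,"kn":54,"pd":69}}
After op 2 (remove /a): {"lx":{"cm":50,"hb":19},"m":{"bnk":40,"gvh":13,"kn":54,"pd":69}}
After op 3 (replace /m/gvh 99): {"lx":{"cm":50,"hb":19},"m":{"bnk":40,"gvh":99,"kn":54,"pd":69}}
After op 4 (remove /lx/hb): {"lx":{"cm":50},"m":{"bnk":40,"gvh":99,"kn":54,"pd":69}}
After op 5 (remove /m/bnk): {"lx":{"cm":50},"m":{"gvh":99,"kn":54,"pd":69}}
After op 6 (add /m 19): {"lx":{"cm":50},"m":19}
After op 7 (add /lx/rqr 1): {"lx":{"cm":50,"rqr":1},"m":19}
After op 8 (remove /m): {"lx":{"cm":50,"rqr":1}}
After op 9 (add /lx/jh 20): {"lx":{"cm":50,"jh":20,"rqr":1}}
After op 10 (replace /lx/rqr 95): {"lx":{"cm":50,"jh":20,"rqr":95}}
After op 11 (replace /lx/rqr 28): {"lx":{"cm":50,"jh":20,"rqr":28}}
After op 12 (remove /lx/cm): {"lx":{"jh":20,"rqr":28}}
After op 13 (remove /lx): {}
After op 14 (add /bm 83): {"bm":83}
After op 15 (replace /bm 53): {"bm":53}
After op 16 (remove /bm): {}
After op 17 (add /ma 34): {"ma":34}
Size at the root: 1

Answer: 1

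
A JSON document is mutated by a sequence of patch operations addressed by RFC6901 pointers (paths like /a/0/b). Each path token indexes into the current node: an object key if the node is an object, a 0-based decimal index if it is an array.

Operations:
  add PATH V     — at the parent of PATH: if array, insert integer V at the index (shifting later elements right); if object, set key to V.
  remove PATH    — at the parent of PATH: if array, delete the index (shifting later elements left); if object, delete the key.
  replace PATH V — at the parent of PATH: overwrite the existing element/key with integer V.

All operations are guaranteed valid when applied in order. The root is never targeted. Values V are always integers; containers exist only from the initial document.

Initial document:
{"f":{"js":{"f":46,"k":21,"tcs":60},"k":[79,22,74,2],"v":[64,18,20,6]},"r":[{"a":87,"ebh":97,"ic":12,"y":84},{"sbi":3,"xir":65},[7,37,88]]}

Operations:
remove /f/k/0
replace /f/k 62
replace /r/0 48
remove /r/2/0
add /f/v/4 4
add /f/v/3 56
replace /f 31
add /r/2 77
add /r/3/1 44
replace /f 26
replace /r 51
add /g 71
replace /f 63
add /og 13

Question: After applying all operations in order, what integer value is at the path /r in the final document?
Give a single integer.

After op 1 (remove /f/k/0): {"f":{"js":{"f":46,"k":21,"tcs":60},"k":[22,74,2],"v":[64,18,20,6]},"r":[{"a":87,"ebh":97,"ic":12,"y":84},{"sbi":3,"xir":65},[7,37,88]]}
After op 2 (replace /f/k 62): {"f":{"js":{"f":46,"k":21,"tcs":60},"k":62,"v":[64,18,20,6]},"r":[{"a":87,"ebh":97,"ic":12,"y":84},{"sbi":3,"xir":65},[7,37,88]]}
After op 3 (replace /r/0 48): {"f":{"js":{"f":46,"k":21,"tcs":60},"k":62,"v":[64,18,20,6]},"r":[48,{"sbi":3,"xir":65},[7,37,88]]}
After op 4 (remove /r/2/0): {"f":{"js":{"f":46,"k":21,"tcs":60},"k":62,"v":[64,18,20,6]},"r":[48,{"sbi":3,"xir":65},[37,88]]}
After op 5 (add /f/v/4 4): {"f":{"js":{"f":46,"k":21,"tcs":60},"k":62,"v":[64,18,20,6,4]},"r":[48,{"sbi":3,"xir":65},[37,88]]}
After op 6 (add /f/v/3 56): {"f":{"js":{"f":46,"k":21,"tcs":60},"k":62,"v":[64,18,20,56,6,4]},"r":[48,{"sbi":3,"xir":65},[37,88]]}
After op 7 (replace /f 31): {"f":31,"r":[48,{"sbi":3,"xir":65},[37,88]]}
After op 8 (add /r/2 77): {"f":31,"r":[48,{"sbi":3,"xir":65},77,[37,88]]}
After op 9 (add /r/3/1 44): {"f":31,"r":[48,{"sbi":3,"xir":65},77,[37,44,88]]}
After op 10 (replace /f 26): {"f":26,"r":[48,{"sbi":3,"xir":65},77,[37,44,88]]}
After op 11 (replace /r 51): {"f":26,"r":51}
After op 12 (add /g 71): {"f":26,"g":71,"r":51}
After op 13 (replace /f 63): {"f":63,"g":71,"r":51}
After op 14 (add /og 13): {"f":63,"g":71,"og":13,"r":51}
Value at /r: 51

Answer: 51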